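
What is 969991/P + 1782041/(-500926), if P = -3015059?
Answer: -5858852467085/1510321444634 ≈ -3.8792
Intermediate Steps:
969991/P + 1782041/(-500926) = 969991/(-3015059) + 1782041/(-500926) = 969991*(-1/3015059) + 1782041*(-1/500926) = -969991/3015059 - 1782041/500926 = -5858852467085/1510321444634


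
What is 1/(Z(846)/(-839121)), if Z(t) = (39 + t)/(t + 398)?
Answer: -347955508/295 ≈ -1.1795e+6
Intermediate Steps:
Z(t) = (39 + t)/(398 + t)
1/(Z(846)/(-839121)) = 1/(((39 + 846)/(398 + 846))/(-839121)) = 1/((885/1244)*(-1/839121)) = 1/(-295/347955508) = -347955508/295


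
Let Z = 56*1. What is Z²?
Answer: 3136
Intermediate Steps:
Z = 56
Z² = 56² = 3136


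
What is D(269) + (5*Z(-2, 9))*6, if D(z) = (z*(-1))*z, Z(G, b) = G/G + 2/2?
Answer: -72301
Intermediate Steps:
Z(G, b) = 2 (Z(G, b) = 1 + 2*(½) = 1 + 1 = 2)
D(z) = -z² (D(z) = (-z)*z = -z²)
D(269) + (5*Z(-2, 9))*6 = -1*269² + (5*2)*6 = -1*72361 + 10*6 = -72361 + 60 = -72301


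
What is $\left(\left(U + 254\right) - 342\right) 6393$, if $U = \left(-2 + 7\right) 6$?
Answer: $-370794$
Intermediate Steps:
$U = 30$ ($U = 5 \cdot 6 = 30$)
$\left(\left(U + 254\right) - 342\right) 6393 = \left(\left(30 + 254\right) - 342\right) 6393 = \left(284 - 342\right) 6393 = \left(-58\right) 6393 = -370794$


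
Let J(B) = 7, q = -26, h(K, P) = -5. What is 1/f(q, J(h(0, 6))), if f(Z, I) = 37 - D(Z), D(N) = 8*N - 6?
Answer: 1/251 ≈ 0.0039841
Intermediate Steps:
D(N) = -6 + 8*N
f(Z, I) = 43 - 8*Z (f(Z, I) = 37 - (-6 + 8*Z) = 37 + (6 - 8*Z) = 43 - 8*Z)
1/f(q, J(h(0, 6))) = 1/(43 - 8*(-26)) = 1/(43 + 208) = 1/251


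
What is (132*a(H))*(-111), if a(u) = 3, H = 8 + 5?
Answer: -43956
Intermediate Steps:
H = 13
(132*a(H))*(-111) = (132*3)*(-111) = 396*(-111) = -43956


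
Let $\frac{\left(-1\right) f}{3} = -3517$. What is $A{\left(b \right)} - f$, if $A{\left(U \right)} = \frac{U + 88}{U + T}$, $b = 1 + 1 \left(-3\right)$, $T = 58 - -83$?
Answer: $- \frac{1466503}{139} \approx -10550.0$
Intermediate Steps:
$T = 141$ ($T = 58 + 83 = 141$)
$f = 10551$ ($f = \left(-3\right) \left(-3517\right) = 10551$)
$b = -2$ ($b = 1 - 3 = -2$)
$A{\left(U \right)} = \frac{88 + U}{141 + U}$ ($A{\left(U \right)} = \frac{U + 88}{U + 141} = \frac{88 + U}{141 + U}$)
$A{\left(b \right)} - f = \frac{88 - 2}{141 - 2} - 10551 = \frac{1}{139} \cdot 86 - 10551 = \frac{86}{139} - 10551 = - \frac{1466503}{139}$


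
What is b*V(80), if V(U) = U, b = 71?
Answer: 5680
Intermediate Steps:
b*V(80) = 71*80 = 5680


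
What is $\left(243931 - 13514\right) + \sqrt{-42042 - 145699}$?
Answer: $230417 + i \sqrt{187741} \approx 2.3042 \cdot 10^{5} + 433.29 i$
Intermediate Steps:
$\left(243931 - 13514\right) + \sqrt{-42042 - 145699} = 230417 + \sqrt{-187741} = 230417 + i \sqrt{187741}$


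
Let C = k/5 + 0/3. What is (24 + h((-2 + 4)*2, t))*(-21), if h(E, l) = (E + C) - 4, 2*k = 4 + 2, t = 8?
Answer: -2583/5 ≈ -516.60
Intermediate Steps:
k = 3 (k = (4 + 2)/2 = (½)*6 = 3)
C = ⅗ (C = 3/5 + 0/3 = 3*(⅕) + 0*(⅓) = ⅗ + 0 = ⅗ ≈ 0.60000)
h(E, l) = -17/5 + E (h(E, l) = (E + ⅗) - 4 = (⅗ + E) - 4 = -17/5 + E)
(24 + h((-2 + 4)*2, t))*(-21) = (24 + (-17/5 + (-2 + 4)*2))*(-21) = (24 + (-17/5 + 2*2))*(-21) = (24 + (-17/5 + 4))*(-21) = (24 + ⅗)*(-21) = (123/5)*(-21) = -2583/5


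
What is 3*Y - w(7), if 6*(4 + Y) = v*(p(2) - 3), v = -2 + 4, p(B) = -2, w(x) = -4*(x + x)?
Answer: 39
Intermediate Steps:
w(x) = -8*x
v = 2
Y = -17/3 (Y = -4 + (2*(-2 - 3))/6 = -4 + (2*(-5))/6 = -4 + (⅙)*(-10) = -4 - 5/3 = -17/3 ≈ -5.6667)
3*Y - w(7) = 3*(-17/3) - (-8)*7 = -17 - 1*(-56) = -17 + 56 = 39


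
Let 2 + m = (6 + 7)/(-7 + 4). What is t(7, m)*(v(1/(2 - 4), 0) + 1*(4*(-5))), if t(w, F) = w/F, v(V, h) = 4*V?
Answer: 462/19 ≈ 24.316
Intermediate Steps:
m = -19/3 (m = -2 + (6 + 7)/(-7 + 4) = -2 + 13/(-3) = -2 + 13*(-⅓) = -2 - 13/3 = -19/3 ≈ -6.3333)
t(7, m)*(v(1/(2 - 4), 0) + 1*(4*(-5))) = (7/(-19/3))*(4/(2 - 4) + 1*(4*(-5))) = (7*(-3/19))*(4/(-2) + 1*(-20)) = -21*(4*(-½) - 20)/19 = -21*(-2 - 20)/19 = -21/19*(-22) = 462/19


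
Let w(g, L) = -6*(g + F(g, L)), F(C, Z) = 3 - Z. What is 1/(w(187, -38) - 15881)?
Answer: -1/17249 ≈ -5.7974e-5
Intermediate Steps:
w(g, L) = -18 - 6*g + 6*L (w(g, L) = -6*(g + (3 - L)) = -6*(3 + g - L) = -18 - 6*g + 6*L)
1/(w(187, -38) - 15881) = 1/((-18 - 6*187 + 6*(-38)) - 15881) = 1/((-18 - 1122 - 228) - 15881) = 1/(-1368 - 15881) = 1/(-17249) = -1/17249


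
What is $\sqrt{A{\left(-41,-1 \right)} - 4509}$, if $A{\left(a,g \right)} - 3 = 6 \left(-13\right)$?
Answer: $2 i \sqrt{1146} \approx 67.705 i$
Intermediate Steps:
$A{\left(a,g \right)} = -75$ ($A{\left(a,g \right)} = 3 + 6 \left(-13\right) = 3 - 78 = -75$)
$\sqrt{A{\left(-41,-1 \right)} - 4509} = \sqrt{-75 - 4509} = \sqrt{-4584} = 2 i \sqrt{1146}$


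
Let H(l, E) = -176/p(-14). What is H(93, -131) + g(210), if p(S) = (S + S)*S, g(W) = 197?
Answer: 9631/49 ≈ 196.55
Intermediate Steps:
p(S) = 2*S² (p(S) = (2*S)*S = 2*S²)
H(l, E) = -22/49 (H(l, E) = -176/(2*(-14)²) = -176/(2*196) = -176/392 = -176*1/392 = -22/49)
H(93, -131) + g(210) = -22/49 + 197 = 9631/49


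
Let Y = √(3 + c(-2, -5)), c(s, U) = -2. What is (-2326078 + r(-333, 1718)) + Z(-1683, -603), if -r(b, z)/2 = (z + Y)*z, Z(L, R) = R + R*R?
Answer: -7869556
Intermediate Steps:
Z(L, R) = R + R²
Y = 1 (Y = √(3 - 2) = √1 = 1)
r(b, z) = -2*z*(1 + z) (r(b, z) = -2*(z + 1)*z = -2*(1 + z)*z = -2*z*(1 + z))
(-2326078 + r(-333, 1718)) + Z(-1683, -603) = (-2326078 - 2*1718*(1 + 1718)) - 603*(1 - 603) = (-2326078 - 2*1718*1719) - 603*(-602) = (-2326078 - 5906484) + 363006 = -8232562 + 363006 = -7869556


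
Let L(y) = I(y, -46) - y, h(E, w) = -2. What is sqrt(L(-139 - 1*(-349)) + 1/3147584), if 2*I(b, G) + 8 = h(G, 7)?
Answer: I*sqrt(33282285622179)/393448 ≈ 14.663*I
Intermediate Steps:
I(b, G) = -5 (I(b, G) = -4 + (1/2)*(-2) = -4 - 1 = -5)
L(y) = -5 - y
sqrt(L(-139 - 1*(-349)) + 1/3147584) = sqrt((-5 - (-139 - 1*(-349))) + 1/3147584) = sqrt((-5 - (-139 + 349)) + 1/3147584) = sqrt((-5 - 1*210) + 1/3147584) = sqrt((-5 - 210) + 1/3147584) = sqrt(-215 + 1/3147584) = sqrt(-676730559/3147584) = I*sqrt(33282285622179)/393448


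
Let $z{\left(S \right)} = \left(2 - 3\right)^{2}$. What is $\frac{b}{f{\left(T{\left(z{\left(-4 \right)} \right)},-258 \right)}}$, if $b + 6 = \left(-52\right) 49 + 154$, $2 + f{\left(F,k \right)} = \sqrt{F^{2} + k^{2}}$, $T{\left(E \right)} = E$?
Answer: $- \frac{1600}{22187} - \frac{800 \sqrt{66565}}{22187} \approx -9.3749$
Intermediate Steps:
$z{\left(S \right)} = 1$ ($z{\left(S \right)} = \left(-1\right)^{2} = 1$)
$f{\left(F,k \right)} = -2 + \sqrt{F^{2} + k^{2}}$
$b = -2400$ ($b = -6 + \left(\left(-52\right) 49 + 154\right) = -6 + \left(-2548 + 154\right) = -6 - 2394 = -2400$)
$\frac{b}{f{\left(T{\left(z{\left(-4 \right)} \right)},-258 \right)}} = - \frac{2400}{-2 + \sqrt{1^{2} + \left(-258\right)^{2}}} = - \frac{2400}{-2 + \sqrt{1 + 66564}} = - \frac{2400}{-2 + \sqrt{66565}}$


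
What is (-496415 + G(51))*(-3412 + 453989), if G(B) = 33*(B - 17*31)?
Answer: -230750844971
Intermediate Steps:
G(B) = -17391 + 33*B (G(B) = 33*(B - 527) = 33*(-527 + B) = -17391 + 33*B)
(-496415 + G(51))*(-3412 + 453989) = (-496415 + (-17391 + 33*51))*(-3412 + 453989) = (-496415 + (-17391 + 1683))*450577 = (-496415 - 15708)*450577 = -512123*450577 = -230750844971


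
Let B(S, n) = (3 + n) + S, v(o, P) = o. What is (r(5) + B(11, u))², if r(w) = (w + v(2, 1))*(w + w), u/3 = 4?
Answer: 9216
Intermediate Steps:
u = 12 (u = 3*4 = 12)
r(w) = 2*w*(2 + w) (r(w) = (w + 2)*(w + w) = (2 + w)*(2*w) = 2*w*(2 + w))
B(S, n) = 3 + S + n
(r(5) + B(11, u))² = (2*5*(2 + 5) + (3 + 11 + 12))² = (2*5*7 + 26)² = (70 + 26)² = 96² = 9216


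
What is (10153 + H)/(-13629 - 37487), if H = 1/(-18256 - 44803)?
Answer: -320119013/1611661922 ≈ -0.19863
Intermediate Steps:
H = -1/63059 (H = 1/(-63059) = -1/63059 ≈ -1.5858e-5)
(10153 + H)/(-13629 - 37487) = (10153 - 1/63059)/(-13629 - 37487) = (640238026/63059)/(-51116) = (640238026/63059)*(-1/51116) = -320119013/1611661922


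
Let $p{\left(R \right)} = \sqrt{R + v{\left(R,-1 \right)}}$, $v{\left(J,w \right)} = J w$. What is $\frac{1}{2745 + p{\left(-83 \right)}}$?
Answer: $\frac{1}{2745} \approx 0.0003643$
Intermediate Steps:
$p{\left(R \right)} = 0$ ($p{\left(R \right)} = \sqrt{R + R \left(-1\right)} = \sqrt{R - R} = \sqrt{0} = 0$)
$\frac{1}{2745 + p{\left(-83 \right)}} = \frac{1}{2745 + 0} = \frac{1}{2745}$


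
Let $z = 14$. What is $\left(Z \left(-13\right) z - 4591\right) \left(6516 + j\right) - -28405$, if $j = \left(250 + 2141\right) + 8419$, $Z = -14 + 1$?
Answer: $-38521945$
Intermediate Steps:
$Z = -13$
$j = 10810$ ($j = 2391 + 8419 = 10810$)
$\left(Z \left(-13\right) z - 4591\right) \left(6516 + j\right) - -28405 = \left(\left(-13\right) \left(-13\right) 14 - 4591\right) \left(6516 + 10810\right) - -28405 = \left(169 \cdot 14 - 4591\right) 17326 + 28405 = \left(2366 - 4591\right) 17326 + 28405 = \left(-2225\right) 17326 + 28405 = -38550350 + 28405 = -38521945$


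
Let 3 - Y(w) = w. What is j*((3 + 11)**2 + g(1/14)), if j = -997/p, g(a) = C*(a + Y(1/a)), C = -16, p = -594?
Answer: 117646/189 ≈ 622.47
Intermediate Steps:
Y(w) = 3 - w
g(a) = -48 - 16*a + 16/a (g(a) = -16*(a + (3 - 1/a)) = -16*(3 + a - 1/a) = -48 - 16*a + 16/a)
j = 997/594 (j = -997/(-594) = -997*(-1/594) = 997/594 ≈ 1.6785)
j*((3 + 11)**2 + g(1/14)) = 997*((3 + 11)**2 + (-48 - 16/14 + 16/(1/14)))/594 = 997*(14**2 + (-48 - 16*1/14 + 16/(1/14)))/594 = 997*(196 + (-48 - 8/7 + 16*14))/594 = 997*(196 + (-48 - 8/7 + 224))/594 = 997*(196 + 1224/7)/594 = (997/594)*(2596/7) = 117646/189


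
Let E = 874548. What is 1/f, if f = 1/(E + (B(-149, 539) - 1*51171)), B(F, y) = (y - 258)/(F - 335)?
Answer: 398514187/484 ≈ 8.2338e+5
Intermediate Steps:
B(F, y) = (-258 + y)/(-335 + F)
f = 484/398514187 (f = 1/(874548 + ((-258 + 539)/(-335 - 149) - 1*51171)) = 1/(874548 + (281/(-484) - 51171)) = 1/(874548 + (-1/484*281 - 51171)) = 1/(874548 + (-281/484 - 51171)) = 1/(874548 - 24767045/484) = 1/(398514187/484) = 484/398514187 ≈ 1.2145e-6)
1/f = 1/(484/398514187) = 398514187/484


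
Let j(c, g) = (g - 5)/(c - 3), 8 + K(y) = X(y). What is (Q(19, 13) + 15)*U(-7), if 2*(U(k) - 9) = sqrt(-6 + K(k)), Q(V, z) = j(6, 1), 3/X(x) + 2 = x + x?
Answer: 123 + 41*I*sqrt(227)/24 ≈ 123.0 + 25.739*I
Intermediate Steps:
X(x) = 3/(-2 + 2*x) (X(x) = 3/(-2 + (x + x)) = 3/(-2 + 2*x))
K(y) = -8 + 3/(2*(-1 + y))
j(c, g) = (-5 + g)/(-3 + c)
Q(V, z) = -4/3 (Q(V, z) = (-5 + 1)/(-3 + 6) = -4/3)
U(k) = 9 + sqrt(-6 + (19 - 16*k)/(2*(-1 + k)))/2
(Q(19, 13) + 15)*U(-7) = (-4/3 + 15)*(9 + sqrt(2)*sqrt((31 - 28*(-7))/(-1 - 7))/4) = 41*(9 + sqrt(2)*sqrt((31 + 196)/(-8))/4)/3 = 41*(9 + sqrt(2)*sqrt(-1/8*227)/4)/3 = 41*(9 + sqrt(2)*sqrt(-227/8)/4)/3 = 41*(9 + sqrt(2)*(I*sqrt(454)/4)/4)/3 = 41*(9 + I*sqrt(227)/8)/3 = 123 + 41*I*sqrt(227)/24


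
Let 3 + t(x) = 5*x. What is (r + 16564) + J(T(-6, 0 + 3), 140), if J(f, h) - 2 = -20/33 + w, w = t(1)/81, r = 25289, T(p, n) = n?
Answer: 37292287/891 ≈ 41854.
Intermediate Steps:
t(x) = -3 + 5*x
w = 2/81 (w = (-3 + 5*1)/81 = (-3 + 5)*(1/81) = 2*(1/81) = 2/81 ≈ 0.024691)
J(f, h) = 1264/891 (J(f, h) = 2 + (-20/33 + 2/81) = 2 - 518/891 = 1264/891)
(r + 16564) + J(T(-6, 0 + 3), 140) = (25289 + 16564) + 1264/891 = 41853 + 1264/891 = 37292287/891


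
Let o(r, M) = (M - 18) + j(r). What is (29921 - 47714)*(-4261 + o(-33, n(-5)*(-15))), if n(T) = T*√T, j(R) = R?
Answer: 76723416 - 1334475*I*√5 ≈ 7.6723e+7 - 2.984e+6*I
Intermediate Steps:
n(T) = T^(3/2)
o(r, M) = -18 + M + r (o(r, M) = (M - 18) + r = (-18 + M) + r = -18 + M + r)
(29921 - 47714)*(-4261 + o(-33, n(-5)*(-15))) = (29921 - 47714)*(-4261 + (-18 + (-5)^(3/2)*(-15) - 33)) = -17793*(-4261 + (-18 - 5*I*√5*(-15) - 33)) = -17793*(-4261 + (-18 + 75*I*√5 - 33)) = -17793*(-4261 + (-51 + 75*I*√5)) = -17793*(-4312 + 75*I*√5) = 76723416 - 1334475*I*√5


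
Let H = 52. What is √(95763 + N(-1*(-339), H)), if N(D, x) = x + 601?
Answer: 4*√6026 ≈ 310.51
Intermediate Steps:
N(D, x) = 601 + x
√(95763 + N(-1*(-339), H)) = √(95763 + (601 + 52)) = √(95763 + 653) = √96416 = 4*√6026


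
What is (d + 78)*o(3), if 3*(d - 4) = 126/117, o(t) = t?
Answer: 3212/13 ≈ 247.08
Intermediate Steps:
d = 170/39 (d = 4 + (126/117)/3 = 4 + (126*(1/117))/3 = 4 + (1/3)*(14/13) = 4 + 14/39 = 170/39 ≈ 4.3590)
(d + 78)*o(3) = (170/39 + 78)*3 = (3212/39)*3 = 3212/13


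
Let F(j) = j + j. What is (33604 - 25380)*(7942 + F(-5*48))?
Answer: 61367488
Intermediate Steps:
F(j) = 2*j
(33604 - 25380)*(7942 + F(-5*48)) = (33604 - 25380)*(7942 + 2*(-5*48)) = 8224*(7942 + 2*(-240)) = 8224*(7942 - 480) = 8224*7462 = 61367488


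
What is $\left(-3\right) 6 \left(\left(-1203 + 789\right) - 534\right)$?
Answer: $17064$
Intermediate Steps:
$\left(-3\right) 6 \left(\left(-1203 + 789\right) - 534\right) = - 18 \left(-414 - 534\right) = \left(-18\right) \left(-948\right) = 17064$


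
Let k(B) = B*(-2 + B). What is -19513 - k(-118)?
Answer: -33673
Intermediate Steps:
-19513 - k(-118) = -19513 - (-118)*(-2 - 118) = -19513 - (-118)*(-120) = -19513 - 1*14160 = -19513 - 14160 = -33673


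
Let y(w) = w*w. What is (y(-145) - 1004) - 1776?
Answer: 18245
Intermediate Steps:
y(w) = w²
(y(-145) - 1004) - 1776 = ((-145)² - 1004) - 1776 = (21025 - 1004) - 1776 = 20021 - 1776 = 18245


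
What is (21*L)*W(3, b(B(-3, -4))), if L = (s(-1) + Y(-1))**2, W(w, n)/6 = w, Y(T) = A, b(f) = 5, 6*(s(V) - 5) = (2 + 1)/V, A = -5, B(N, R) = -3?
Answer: 189/2 ≈ 94.500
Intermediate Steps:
s(V) = 5 + 1/(2*V) (s(V) = 5 + ((2 + 1)/V)/6 = 5 + (3/V)/6 = 5 + 1/(2*V))
Y(T) = -5
W(w, n) = 6*w
L = 1/4 (L = ((5 + (1/2)/(-1)) - 5)**2 = ((5 + (1/2)*(-1)) - 5)**2 = ((5 - 1/2) - 5)**2 = (9/2 - 5)**2 = (-1/2)**2 = 1/4 ≈ 0.25000)
(21*L)*W(3, b(B(-3, -4))) = (21*(1/4))*(6*3) = (21/4)*18 = 189/2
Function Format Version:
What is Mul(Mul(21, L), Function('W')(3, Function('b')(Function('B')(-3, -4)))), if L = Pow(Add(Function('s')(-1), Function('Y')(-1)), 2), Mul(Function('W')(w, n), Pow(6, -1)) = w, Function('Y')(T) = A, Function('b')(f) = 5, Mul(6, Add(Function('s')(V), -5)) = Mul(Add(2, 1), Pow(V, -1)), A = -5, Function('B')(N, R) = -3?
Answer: Rational(189, 2) ≈ 94.500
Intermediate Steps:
Function('s')(V) = Add(5, Mul(Rational(1, 2), Pow(V, -1))) (Function('s')(V) = Add(5, Mul(Rational(1, 6), Mul(Add(2, 1), Pow(V, -1)))) = Add(5, Mul(Rational(1, 6), Mul(3, Pow(V, -1)))) = Add(5, Mul(Rational(1, 2), Pow(V, -1))))
Function('Y')(T) = -5
Function('W')(w, n) = Mul(6, w)
L = Rational(1, 4) (L = Pow(Add(Add(5, Mul(Rational(1, 2), Pow(-1, -1))), -5), 2) = Pow(Add(Add(5, Mul(Rational(1, 2), -1)), -5), 2) = Pow(Add(Add(5, Rational(-1, 2)), -5), 2) = Pow(Add(Rational(9, 2), -5), 2) = Pow(Rational(-1, 2), 2) = Rational(1, 4) ≈ 0.25000)
Mul(Mul(21, L), Function('W')(3, Function('b')(Function('B')(-3, -4)))) = Mul(Mul(21, Rational(1, 4)), Mul(6, 3)) = Mul(Rational(21, 4), 18) = Rational(189, 2)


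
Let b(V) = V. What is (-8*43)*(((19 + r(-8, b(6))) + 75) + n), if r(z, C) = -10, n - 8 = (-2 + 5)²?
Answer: -34744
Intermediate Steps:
n = 17 (n = 8 + (-2 + 5)² = 8 + 3² = 8 + 9 = 17)
(-8*43)*(((19 + r(-8, b(6))) + 75) + n) = (-8*43)*(((19 - 10) + 75) + 17) = -344*((9 + 75) + 17) = -344*(84 + 17) = -344*101 = -34744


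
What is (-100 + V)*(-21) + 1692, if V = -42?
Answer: 4674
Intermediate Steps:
(-100 + V)*(-21) + 1692 = (-100 - 42)*(-21) + 1692 = -142*(-21) + 1692 = 2982 + 1692 = 4674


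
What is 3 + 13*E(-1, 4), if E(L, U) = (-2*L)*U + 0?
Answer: 107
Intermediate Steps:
E(L, U) = -2*L*U (E(L, U) = -2*L*U + 0 = -2*L*U)
3 + 13*E(-1, 4) = 3 + 13*(-2*(-1)*4) = 3 + 13*8 = 3 + 104 = 107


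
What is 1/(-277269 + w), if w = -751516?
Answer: -1/1028785 ≈ -9.7202e-7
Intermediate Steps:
1/(-277269 + w) = 1/(-277269 - 751516) = 1/(-1028785) = -1/1028785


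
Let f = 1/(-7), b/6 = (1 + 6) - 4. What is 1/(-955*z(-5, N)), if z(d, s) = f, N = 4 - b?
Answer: 7/955 ≈ 0.0073298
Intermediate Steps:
b = 18 (b = 6*((1 + 6) - 4) = 6*(7 - 4) = 6*3 = 18)
N = -14 (N = 4 - 1*18 = 4 - 18 = -14)
f = -⅐ ≈ -0.14286
z(d, s) = -⅐
1/(-955*z(-5, N)) = 1/(-955*(-⅐)) = 1/(955/7) = 7/955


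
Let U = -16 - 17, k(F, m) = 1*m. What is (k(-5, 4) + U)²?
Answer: 841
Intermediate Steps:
k(F, m) = m
U = -33
(k(-5, 4) + U)² = (4 - 33)² = (-29)² = 841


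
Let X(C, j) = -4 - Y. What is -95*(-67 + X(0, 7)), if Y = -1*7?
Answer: 6080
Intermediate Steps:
Y = -7
X(C, j) = 3 (X(C, j) = -4 - 1*(-7) = -4 + 7 = 3)
-95*(-67 + X(0, 7)) = -95*(-67 + 3) = -95*(-64) = -1*(-6080) = 6080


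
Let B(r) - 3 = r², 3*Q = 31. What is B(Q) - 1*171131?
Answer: -1539191/9 ≈ -1.7102e+5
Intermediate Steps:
Q = 31/3 (Q = (⅓)*31 = 31/3 ≈ 10.333)
B(r) = 3 + r²
B(Q) - 1*171131 = (3 + (31/3)²) - 1*171131 = (3 + 961/9) - 171131 = 988/9 - 171131 = -1539191/9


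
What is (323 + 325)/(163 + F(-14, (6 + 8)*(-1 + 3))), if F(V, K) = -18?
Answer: 648/145 ≈ 4.4690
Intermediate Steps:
(323 + 325)/(163 + F(-14, (6 + 8)*(-1 + 3))) = (323 + 325)/(163 - 18) = 648/145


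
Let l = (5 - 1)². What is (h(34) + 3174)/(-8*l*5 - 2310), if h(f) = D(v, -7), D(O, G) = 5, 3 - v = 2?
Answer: -3179/2950 ≈ -1.0776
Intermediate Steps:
v = 1 (v = 3 - 1*2 = 3 - 2 = 1)
l = 16 (l = 4² = 16)
h(f) = 5
(h(34) + 3174)/(-8*l*5 - 2310) = (5 + 3174)/(-8*16*5 - 2310) = 3179/(-128*5 - 2310) = 3179/(-640 - 2310) = 3179/(-2950) = 3179*(-1/2950) = -3179/2950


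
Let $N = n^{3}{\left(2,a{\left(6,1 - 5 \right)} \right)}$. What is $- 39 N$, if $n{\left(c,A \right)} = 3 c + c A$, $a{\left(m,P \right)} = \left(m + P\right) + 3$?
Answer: $-159744$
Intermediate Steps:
$a{\left(m,P \right)} = 3 + P + m$ ($a{\left(m,P \right)} = \left(P + m\right) + 3 = 3 + P + m$)
$n{\left(c,A \right)} = 3 c + A c$
$N = 4096$ ($N = \left(2 \left(3 + \left(3 + \left(1 - 5\right) + 6\right)\right)\right)^{3} = \left(2 \left(3 + \left(3 - 4 + 6\right)\right)\right)^{3} = \left(2 \left(3 + 5\right)\right)^{3} = \left(2 \cdot 8\right)^{3} = 16^{3} = 4096$)
$- 39 N = \left(-39\right) 4096 = -159744$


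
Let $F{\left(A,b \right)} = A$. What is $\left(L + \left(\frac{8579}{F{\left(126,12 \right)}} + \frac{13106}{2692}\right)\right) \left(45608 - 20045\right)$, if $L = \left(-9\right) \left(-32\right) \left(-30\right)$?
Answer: $- \frac{3095117825747}{14133} \approx -2.19 \cdot 10^{8}$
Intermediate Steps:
$L = -8640$ ($L = 288 \left(-30\right) = -8640$)
$\left(L + \left(\frac{8579}{F{\left(126,12 \right)}} + \frac{13106}{2692}\right)\right) \left(45608 - 20045\right) = \left(-8640 + \left(\frac{8579}{126} + \frac{13106}{2692}\right)\right) \left(45608 - 20045\right) = \left(-8640 + \left(8579 \cdot \frac{1}{126} + 13106 \cdot \frac{1}{2692}\right)\right) 25563 = \left(-8640 + \left(\frac{8579}{126} + \frac{6553}{1346}\right)\right) 25563 = \left(-8640 + \frac{3093253}{42399}\right) 25563 = \left(- \frac{363234107}{42399}\right) 25563 = - \frac{3095117825747}{14133}$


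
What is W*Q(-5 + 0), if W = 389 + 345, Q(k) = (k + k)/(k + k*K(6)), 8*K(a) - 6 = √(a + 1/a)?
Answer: 986496/1139 - 11744*√222/1139 ≈ 712.48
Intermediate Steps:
K(a) = ¾ + √(a + 1/a)/8
Q(k) = 2*k/(k + k*(¾ + √222/48)) (Q(k) = (k + k)/(k + k*(¾ + √((1 + 6²)/6)/8)) = (2*k)/(k + k*(¾ + √((1 + 36)/6)/8)) = (2*k)/(k + k*(¾ + √((⅙)*37)/8)) = (2*k)/(k + k*(¾ + √(37/6)/8)) = (2*k)/(k + k*(¾ + (√222/6)/8)) = (2*k)/(k + k*(¾ + √222/48)) = 2*k/(k + k*(¾ + √222/48)))
W = 734
W*Q(-5 + 0) = 734*(1344/1139 - 16*√222/1139) = 986496/1139 - 11744*√222/1139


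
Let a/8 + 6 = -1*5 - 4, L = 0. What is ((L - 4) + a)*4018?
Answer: -498232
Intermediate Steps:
a = -120 (a = -48 + 8*(-1*5 - 4) = -48 + 8*(-5 - 4) = -48 + 8*(-9) = -48 - 72 = -120)
((L - 4) + a)*4018 = ((0 - 4) - 120)*4018 = (-4 - 120)*4018 = -124*4018 = -498232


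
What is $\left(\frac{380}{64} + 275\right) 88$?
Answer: $\frac{49445}{2} \approx 24723.0$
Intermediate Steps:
$\left(\frac{380}{64} + 275\right) 88 = \left(380 \cdot \frac{1}{64} + 275\right) 88 = \left(\frac{95}{16} + 275\right) 88 = \frac{4495}{16} \cdot 88 = \frac{49445}{2}$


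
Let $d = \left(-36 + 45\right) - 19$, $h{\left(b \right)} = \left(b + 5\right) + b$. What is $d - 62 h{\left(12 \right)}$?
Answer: $-1808$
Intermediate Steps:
$h{\left(b \right)} = 5 + 2 b$ ($h{\left(b \right)} = \left(5 + b\right) + b = 5 + 2 b$)
$d = -10$ ($d = 9 - 19 = -10$)
$d - 62 h{\left(12 \right)} = -10 - 62 \left(5 + 2 \cdot 12\right) = -10 - 62 \left(5 + 24\right) = -10 - 1798 = -1808$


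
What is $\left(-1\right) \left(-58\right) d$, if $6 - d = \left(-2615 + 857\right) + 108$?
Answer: $96048$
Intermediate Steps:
$d = 1656$ ($d = 6 - \left(\left(-2615 + 857\right) + 108\right) = 6 - \left(-1758 + 108\right) = 6 - -1650 = 6 + 1650 = 1656$)
$\left(-1\right) \left(-58\right) d = \left(-1\right) \left(-58\right) 1656 = 58 \cdot 1656 = 96048$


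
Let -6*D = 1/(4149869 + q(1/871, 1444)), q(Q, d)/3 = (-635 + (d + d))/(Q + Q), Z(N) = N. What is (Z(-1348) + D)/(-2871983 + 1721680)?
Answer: 8195932627/6993921282249 ≈ 0.0011719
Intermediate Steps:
q(Q, d) = 3*(-635 + 2*d)/(2*Q) (q(Q, d) = 3*((-635 + (d + d))/(Q + Q)) = 3*((-635 + 2*d)/((2*Q))) = 3*((-635 + 2*d)*(1/(2*Q))) = 3*((-635 + 2*d)/(2*Q)) = 3*(-635 + 2*d)/(2*Q))
D = -1/42560481 (D = -1/(6*(4149869 + 3*(-635 + 2*1444)/(2*(1/871)))) = -1/(6*(4149869 + 3*(-635 + 2888)/(2*(1/871)))) = -1/(6*(4149869 + (3/2)*871*2253)) = -1/(6*(4149869 + 5887089/2)) = -1/(6*14186827/2) = -1/6*2/14186827 = -1/42560481 ≈ -2.3496e-8)
(Z(-1348) + D)/(-2871983 + 1721680) = (-1348 - 1/42560481)/(-2871983 + 1721680) = -57371528389/42560481/(-1150303) = -57371528389/42560481*(-1/1150303) = 8195932627/6993921282249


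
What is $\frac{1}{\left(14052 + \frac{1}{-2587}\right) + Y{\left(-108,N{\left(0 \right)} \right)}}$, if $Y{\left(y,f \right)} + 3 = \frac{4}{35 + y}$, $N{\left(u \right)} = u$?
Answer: $\frac{188851}{2653157278} \approx 7.118 \cdot 10^{-5}$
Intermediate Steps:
$Y{\left(y,f \right)} = -3 + \frac{4}{35 + y}$
$\frac{1}{\left(14052 + \frac{1}{-2587}\right) + Y{\left(-108,N{\left(0 \right)} \right)}} = \frac{1}{\left(14052 + \frac{1}{-2587}\right) + \frac{-101 - -324}{35 - 108}} = \frac{1}{\left(14052 - \frac{1}{2587}\right) + \frac{-101 + 324}{-73}} = \frac{1}{\frac{36352523}{2587} - \frac{223}{73}} = \frac{1}{\frac{2653157278}{188851}} = \frac{188851}{2653157278}$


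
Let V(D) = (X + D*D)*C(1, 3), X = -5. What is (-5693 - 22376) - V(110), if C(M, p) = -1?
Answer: -15974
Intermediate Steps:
V(D) = 5 - D² (V(D) = (-5 + D*D)*(-1) = (-5 + D²)*(-1) = 5 - D²)
(-5693 - 22376) - V(110) = (-5693 - 22376) - (5 - 1*110²) = -28069 - (5 - 1*12100) = -28069 - (5 - 12100) = -28069 - 1*(-12095) = -28069 + 12095 = -15974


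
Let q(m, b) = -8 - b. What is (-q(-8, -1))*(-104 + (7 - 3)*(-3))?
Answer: -812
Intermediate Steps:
(-q(-8, -1))*(-104 + (7 - 3)*(-3)) = (-(-8 - 1*(-1)))*(-104 + (7 - 3)*(-3)) = (-(-8 + 1))*(-104 + 4*(-3)) = (-1*(-7))*(-104 - 12) = 7*(-116) = -812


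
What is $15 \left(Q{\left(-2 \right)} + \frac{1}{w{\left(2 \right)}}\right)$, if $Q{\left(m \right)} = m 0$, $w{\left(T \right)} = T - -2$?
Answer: $\frac{15}{4} \approx 3.75$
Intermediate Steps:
$w{\left(T \right)} = 2 + T$ ($w{\left(T \right)} = T + 2 = 2 + T$)
$Q{\left(m \right)} = 0$
$15 \left(Q{\left(-2 \right)} + \frac{1}{w{\left(2 \right)}}\right) = 15 \left(0 + \frac{1}{2 + 2}\right) = 15 \left(0 + \frac{1}{4}\right) = 15 \cdot \frac{1}{4} = \frac{15}{4}$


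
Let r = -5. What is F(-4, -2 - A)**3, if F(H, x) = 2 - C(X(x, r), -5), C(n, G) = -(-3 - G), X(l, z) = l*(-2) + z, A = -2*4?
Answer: 64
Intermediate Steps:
A = -8
X(l, z) = z - 2*l (X(l, z) = -2*l + z = z - 2*l)
C(n, G) = 3 + G
F(H, x) = 4 (F(H, x) = 2 - (3 - 5) = 2 - 1*(-2) = 2 + 2 = 4)
F(-4, -2 - A)**3 = 4**3 = 64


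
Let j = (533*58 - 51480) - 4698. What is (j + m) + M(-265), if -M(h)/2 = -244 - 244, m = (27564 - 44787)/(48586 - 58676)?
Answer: -245048697/10090 ≈ -24286.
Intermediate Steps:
m = 17223/10090 (m = -17223/(-10090) = -17223*(-1/10090) = 17223/10090 ≈ 1.7069)
M(h) = 976 (M(h) = -2*(-244 - 244) = -2*(-488) = 976)
j = -25264 (j = (30914 - 51480) - 4698 = -20566 - 4698 = -25264)
(j + m) + M(-265) = (-25264 + 17223/10090) + 976 = -254896537/10090 + 976 = -245048697/10090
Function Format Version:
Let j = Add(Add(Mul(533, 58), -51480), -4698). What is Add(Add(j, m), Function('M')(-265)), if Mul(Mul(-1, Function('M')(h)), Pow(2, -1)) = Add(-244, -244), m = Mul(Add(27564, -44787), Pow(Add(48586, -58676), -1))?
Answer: Rational(-245048697, 10090) ≈ -24286.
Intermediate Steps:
m = Rational(17223, 10090) (m = Mul(-17223, Pow(-10090, -1)) = Mul(-17223, Rational(-1, 10090)) = Rational(17223, 10090) ≈ 1.7069)
Function('M')(h) = 976 (Function('M')(h) = Mul(-2, Add(-244, -244)) = Mul(-2, -488) = 976)
j = -25264 (j = Add(Add(30914, -51480), -4698) = Add(-20566, -4698) = -25264)
Add(Add(j, m), Function('M')(-265)) = Add(Add(-25264, Rational(17223, 10090)), 976) = Add(Rational(-254896537, 10090), 976) = Rational(-245048697, 10090)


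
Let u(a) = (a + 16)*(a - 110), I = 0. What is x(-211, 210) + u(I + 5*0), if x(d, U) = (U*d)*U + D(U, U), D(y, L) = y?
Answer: -9306650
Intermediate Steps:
x(d, U) = U + d*U² (x(d, U) = (U*d)*U + U = d*U² + U = U + d*U²)
u(a) = (-110 + a)*(16 + a) (u(a) = (16 + a)*(-110 + a) = (-110 + a)*(16 + a))
x(-211, 210) + u(I + 5*0) = 210*(1 + 210*(-211)) + (-1760 + (0 + 5*0)² - 94*(0 + 5*0)) = 210*(1 - 44310) + (-1760 + (0 + 0)² - 94*(0 + 0)) = 210*(-44309) + (-1760 + 0² - 94*0) = -9304890 + (-1760 + 0 + 0) = -9304890 - 1760 = -9306650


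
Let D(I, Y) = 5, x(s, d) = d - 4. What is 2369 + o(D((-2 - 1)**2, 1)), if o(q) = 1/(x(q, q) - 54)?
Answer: 125556/53 ≈ 2369.0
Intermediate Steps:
x(s, d) = -4 + d
o(q) = 1/(-58 + q) (o(q) = 1/((-4 + q) - 54) = 1/(-58 + q))
2369 + o(D((-2 - 1)**2, 1)) = 2369 + 1/(-58 + 5) = 2369 + 1/(-53) = 2369 - 1/53 = 125556/53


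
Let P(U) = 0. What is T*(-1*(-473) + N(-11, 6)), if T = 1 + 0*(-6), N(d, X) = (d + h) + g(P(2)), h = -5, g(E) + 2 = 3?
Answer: 458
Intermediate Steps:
g(E) = 1 (g(E) = -2 + 3 = 1)
N(d, X) = -4 + d (N(d, X) = (d - 5) + 1 = (-5 + d) + 1 = -4 + d)
T = 1 (T = 1 + 0 = 1)
T*(-1*(-473) + N(-11, 6)) = 1*(-1*(-473) + (-4 - 11)) = 1*(473 - 15) = 1*458 = 458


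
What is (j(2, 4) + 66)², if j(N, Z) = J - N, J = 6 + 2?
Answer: 5184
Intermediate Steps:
J = 8
j(N, Z) = 8 - N
(j(2, 4) + 66)² = ((8 - 1*2) + 66)² = ((8 - 2) + 66)² = (6 + 66)² = 72² = 5184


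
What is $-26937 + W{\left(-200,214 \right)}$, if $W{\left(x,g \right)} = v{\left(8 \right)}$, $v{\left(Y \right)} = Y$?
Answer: $-26929$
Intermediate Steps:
$W{\left(x,g \right)} = 8$
$-26937 + W{\left(-200,214 \right)} = -26937 + 8 = -26929$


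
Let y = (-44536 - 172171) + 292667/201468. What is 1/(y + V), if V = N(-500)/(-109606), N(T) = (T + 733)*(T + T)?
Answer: -11041050804/2392633486530827 ≈ -4.6146e-6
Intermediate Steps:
N(T) = 2*T*(733 + T) (N(T) = (733 + T)*(2*T) = 2*T*(733 + T))
V = 116500/54803 (V = (2*(-500)*(733 - 500))/(-109606) = (2*(-500)*233)*(-1/109606) = -233000*(-1/109606) = 116500/54803 ≈ 2.1258)
y = -43659233209/201468 (y = -216707 + 292667*(1/201468) = -216707 + 292667/201468 = -43659233209/201468 ≈ -2.1671e+5)
1/(y + V) = 1/(-43659233209/201468 + 116500/54803) = 1/(-2392633486530827/11041050804) = -11041050804/2392633486530827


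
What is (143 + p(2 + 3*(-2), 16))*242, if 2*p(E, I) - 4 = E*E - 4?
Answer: 36542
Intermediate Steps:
p(E, I) = E²/2 (p(E, I) = 2 + (E*E - 4)/2 = 2 + (E² - 4)/2 = 2 + (-4 + E²)/2 = 2 + (-2 + E²/2) = E²/2)
(143 + p(2 + 3*(-2), 16))*242 = (143 + (2 + 3*(-2))²/2)*242 = (143 + (2 - 6)²/2)*242 = (143 + (½)*(-4)²)*242 = (143 + (½)*16)*242 = (143 + 8)*242 = 151*242 = 36542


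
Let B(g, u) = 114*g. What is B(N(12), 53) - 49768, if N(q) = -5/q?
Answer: -99631/2 ≈ -49816.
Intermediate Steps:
B(N(12), 53) - 49768 = 114*(-5/12) - 49768 = -95/2 - 49768 = -99631/2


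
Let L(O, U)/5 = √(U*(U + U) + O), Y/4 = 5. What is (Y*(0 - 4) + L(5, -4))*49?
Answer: -3920 + 245*√37 ≈ -2429.7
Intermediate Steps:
Y = 20 (Y = 4*5 = 20)
L(O, U) = 5*√(O + 2*U²) (L(O, U) = 5*√(U*(U + U) + O) = 5*√(U*(2*U) + O) = 5*√(2*U² + O) = 5*√(O + 2*U²))
(Y*(0 - 4) + L(5, -4))*49 = (20*(0 - 4) + 5*√(5 + 2*(-4)²))*49 = (20*(-4) + 5*√(5 + 2*16))*49 = (-80 + 5*√(5 + 32))*49 = (-80 + 5*√37)*49 = -3920 + 245*√37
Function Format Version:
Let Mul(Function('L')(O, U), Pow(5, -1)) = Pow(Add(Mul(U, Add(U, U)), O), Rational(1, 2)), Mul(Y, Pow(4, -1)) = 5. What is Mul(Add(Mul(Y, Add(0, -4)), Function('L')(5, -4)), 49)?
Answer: Add(-3920, Mul(245, Pow(37, Rational(1, 2)))) ≈ -2429.7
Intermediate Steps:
Y = 20 (Y = Mul(4, 5) = 20)
Function('L')(O, U) = Mul(5, Pow(Add(O, Mul(2, Pow(U, 2))), Rational(1, 2))) (Function('L')(O, U) = Mul(5, Pow(Add(Mul(U, Add(U, U)), O), Rational(1, 2))) = Mul(5, Pow(Add(Mul(U, Mul(2, U)), O), Rational(1, 2))) = Mul(5, Pow(Add(Mul(2, Pow(U, 2)), O), Rational(1, 2))) = Mul(5, Pow(Add(O, Mul(2, Pow(U, 2))), Rational(1, 2))))
Mul(Add(Mul(Y, Add(0, -4)), Function('L')(5, -4)), 49) = Mul(Add(Mul(20, Add(0, -4)), Mul(5, Pow(Add(5, Mul(2, Pow(-4, 2))), Rational(1, 2)))), 49) = Mul(Add(Mul(20, -4), Mul(5, Pow(Add(5, Mul(2, 16)), Rational(1, 2)))), 49) = Mul(Add(-80, Mul(5, Pow(Add(5, 32), Rational(1, 2)))), 49) = Mul(Add(-80, Mul(5, Pow(37, Rational(1, 2)))), 49) = Add(-3920, Mul(245, Pow(37, Rational(1, 2))))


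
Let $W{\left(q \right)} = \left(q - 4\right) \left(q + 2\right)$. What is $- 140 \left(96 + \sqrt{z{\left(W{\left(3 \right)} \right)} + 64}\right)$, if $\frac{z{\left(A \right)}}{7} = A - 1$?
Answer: $-13440 - 140 \sqrt{22} \approx -14097.0$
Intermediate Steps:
$W{\left(q \right)} = \left(-4 + q\right) \left(2 + q\right)$
$z{\left(A \right)} = -7 + 7 A$ ($z{\left(A \right)} = 7 \left(A - 1\right) = 7 \left(-1 + A\right) = -7 + 7 A$)
$- 140 \left(96 + \sqrt{z{\left(W{\left(3 \right)} \right)} + 64}\right) = - 140 \left(96 + \sqrt{\left(-7 + 7 \left(-8 + 3^{2} - 6\right)\right) + 64}\right) = - 140 \left(96 + \sqrt{\left(-7 + 7 \left(-8 + 9 - 6\right)\right) + 64}\right) = - 140 \left(96 + \sqrt{\left(-7 + 7 \left(-5\right)\right) + 64}\right) = - 140 \left(96 + \sqrt{\left(-7 - 35\right) + 64}\right) = - 140 \left(96 + \sqrt{-42 + 64}\right) = - 140 \left(96 + \sqrt{22}\right) = -13440 - 140 \sqrt{22}$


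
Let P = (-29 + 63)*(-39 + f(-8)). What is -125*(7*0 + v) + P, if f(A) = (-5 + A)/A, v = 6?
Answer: -8083/4 ≈ -2020.8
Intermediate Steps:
f(A) = (-5 + A)/A
P = -5083/4 (P = (-29 + 63)*(-39 + (-5 - 8)/(-8)) = 34*(-39 - ⅛*(-13)) = 34*(-39 + 13/8) = 34*(-299/8) = -5083/4 ≈ -1270.8)
-125*(7*0 + v) + P = -125*(7*0 + 6) - 5083/4 = -125*(0 + 6) - 5083/4 = -125*6 - 5083/4 = -750 - 5083/4 = -8083/4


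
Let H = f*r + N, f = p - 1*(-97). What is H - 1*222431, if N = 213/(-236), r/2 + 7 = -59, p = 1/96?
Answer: -111031995/472 ≈ -2.3524e+5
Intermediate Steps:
p = 1/96 ≈ 0.010417
r = -132 (r = -14 + 2*(-59) = -14 - 118 = -132)
f = 9313/96 (f = 1/96 - 1*(-97) = 1/96 + 97 = 9313/96 ≈ 97.010)
N = -213/236 (N = 213*(-1/236) = -213/236 ≈ -0.90254)
H = -6044563/472 (H = (9313/96)*(-132) - 213/236 = -102443/8 - 213/236 = -6044563/472 ≈ -12806.)
H - 1*222431 = -6044563/472 - 1*222431 = -6044563/472 - 222431 = -111031995/472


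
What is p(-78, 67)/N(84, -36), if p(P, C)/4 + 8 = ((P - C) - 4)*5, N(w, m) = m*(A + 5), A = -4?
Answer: 251/3 ≈ 83.667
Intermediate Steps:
N(w, m) = m (N(w, m) = m*(-4 + 5) = m*1 = m)
p(P, C) = -112 - 20*C + 20*P (p(P, C) = -32 + 4*(((P - C) - 4)*5) = -32 + 4*((-4 + P - C)*5) = -32 + 4*(-20 - 5*C + 5*P) = -32 + (-80 - 20*C + 20*P) = -112 - 20*C + 20*P)
p(-78, 67)/N(84, -36) = (-112 - 20*67 + 20*(-78))/(-36) = (-112 - 1340 - 1560)*(-1/36) = -3012*(-1/36) = 251/3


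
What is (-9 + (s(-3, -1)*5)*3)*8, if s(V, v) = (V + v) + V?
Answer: -912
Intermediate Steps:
s(V, v) = v + 2*V
(-9 + (s(-3, -1)*5)*3)*8 = (-9 + ((-1 + 2*(-3))*5)*3)*8 = (-9 + ((-1 - 6)*5)*3)*8 = (-9 - 7*5*3)*8 = (-9 - 35*3)*8 = (-9 - 105)*8 = -114*8 = -912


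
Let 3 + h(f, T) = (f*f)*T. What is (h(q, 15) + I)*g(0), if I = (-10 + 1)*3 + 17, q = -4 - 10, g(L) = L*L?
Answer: 0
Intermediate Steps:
g(L) = L²
q = -14
h(f, T) = -3 + T*f² (h(f, T) = -3 + (f*f)*T = -3 + f²*T = -3 + T*f²)
I = -10 (I = -9*3 + 17 = -27 + 17 = -10)
(h(q, 15) + I)*g(0) = ((-3 + 15*(-14)²) - 10)*0² = ((-3 + 15*196) - 10)*0 = ((-3 + 2940) - 10)*0 = (2937 - 10)*0 = 2927*0 = 0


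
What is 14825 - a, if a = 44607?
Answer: -29782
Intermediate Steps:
14825 - a = 14825 - 1*44607 = 14825 - 44607 = -29782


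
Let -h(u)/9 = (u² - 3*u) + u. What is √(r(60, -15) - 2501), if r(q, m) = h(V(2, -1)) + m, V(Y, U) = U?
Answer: I*√2543 ≈ 50.428*I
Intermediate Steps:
h(u) = -9*u² + 18*u (h(u) = -9*((u² - 3*u) + u) = -9*(u² - 2*u) = -9*u² + 18*u)
r(q, m) = -27 + m (r(q, m) = 9*(-1)*(2 - 1*(-1)) + m = 9*(-1)*(2 + 1) + m = 9*(-1)*3 + m = -27 + m)
√(r(60, -15) - 2501) = √((-27 - 15) - 2501) = √(-42 - 2501) = √(-2543) = I*√2543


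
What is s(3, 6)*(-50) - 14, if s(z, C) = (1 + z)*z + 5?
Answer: -864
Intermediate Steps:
s(z, C) = 5 + z*(1 + z) (s(z, C) = z*(1 + z) + 5 = 5 + z*(1 + z))
s(3, 6)*(-50) - 14 = (5 + 3 + 3²)*(-50) - 14 = (5 + 3 + 9)*(-50) - 14 = 17*(-50) - 14 = -850 - 14 = -864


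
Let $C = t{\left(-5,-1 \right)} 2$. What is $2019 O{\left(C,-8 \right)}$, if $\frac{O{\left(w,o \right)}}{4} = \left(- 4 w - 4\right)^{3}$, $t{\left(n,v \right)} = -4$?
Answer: $177284352$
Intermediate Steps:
$C = -8$ ($C = \left(-4\right) 2 = -8$)
$O{\left(w,o \right)} = 4 \left(-4 - 4 w\right)^{3}$ ($O{\left(w,o \right)} = 4 \left(- 4 w - 4\right)^{3} = 4 \left(-4 - 4 w\right)^{3}$)
$2019 O{\left(C,-8 \right)} = 2019 \left(- 256 \left(1 - 8\right)^{3}\right) = 2019 \left(- 256 \left(-7\right)^{3}\right) = 2019 \left(\left(-256\right) \left(-343\right)\right) = 2019 \cdot 87808 = 177284352$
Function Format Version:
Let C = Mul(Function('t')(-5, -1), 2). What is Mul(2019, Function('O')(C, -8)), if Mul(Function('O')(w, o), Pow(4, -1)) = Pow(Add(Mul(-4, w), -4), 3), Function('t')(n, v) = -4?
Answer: 177284352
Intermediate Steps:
C = -8 (C = Mul(-4, 2) = -8)
Function('O')(w, o) = Mul(4, Pow(Add(-4, Mul(-4, w)), 3)) (Function('O')(w, o) = Mul(4, Pow(Add(Mul(-4, w), -4), 3)) = Mul(4, Pow(Add(-4, Mul(-4, w)), 3)))
Mul(2019, Function('O')(C, -8)) = Mul(2019, Mul(-256, Pow(Add(1, -8), 3))) = Mul(2019, Mul(-256, Pow(-7, 3))) = Mul(2019, Mul(-256, -343)) = Mul(2019, 87808) = 177284352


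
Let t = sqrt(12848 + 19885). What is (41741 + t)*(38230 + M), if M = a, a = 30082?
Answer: 2851411192 + 204936*sqrt(3637) ≈ 2.8638e+9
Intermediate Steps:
M = 30082
t = 3*sqrt(3637) (t = sqrt(32733) = 3*sqrt(3637) ≈ 180.92)
(41741 + t)*(38230 + M) = (41741 + 3*sqrt(3637))*(38230 + 30082) = (41741 + 3*sqrt(3637))*68312 = 2851411192 + 204936*sqrt(3637)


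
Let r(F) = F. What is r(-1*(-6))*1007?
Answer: 6042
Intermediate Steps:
r(-1*(-6))*1007 = -1*(-6)*1007 = 6*1007 = 6042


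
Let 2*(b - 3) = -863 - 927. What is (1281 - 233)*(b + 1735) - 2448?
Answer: 881016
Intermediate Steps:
b = -892 (b = 3 + (-863 - 927)/2 = 3 + (1/2)*(-1790) = 3 - 895 = -892)
(1281 - 233)*(b + 1735) - 2448 = (1281 - 233)*(-892 + 1735) - 2448 = 1048*843 - 2448 = 883464 - 2448 = 881016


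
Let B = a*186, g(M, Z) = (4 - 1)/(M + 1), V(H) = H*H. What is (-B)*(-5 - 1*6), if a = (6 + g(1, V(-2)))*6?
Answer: 92070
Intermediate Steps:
V(H) = H²
g(M, Z) = 3/(1 + M)
a = 45 (a = (6 + 3/(1 + 1))*6 = (6 + 3/2)*6 = (15/2)*6 = 45)
B = 8370 (B = 45*186 = 8370)
(-B)*(-5 - 1*6) = (-1*8370)*(-5 - 1*6) = -8370*(-5 - 6) = -8370*(-11) = 92070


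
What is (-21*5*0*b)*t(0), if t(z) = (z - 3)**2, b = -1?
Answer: 0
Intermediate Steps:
t(z) = (-3 + z)**2
(-21*5*0*b)*t(0) = (-21*5*0*(-1))*(-3 + 0)**2 = -0*(-1)*(-3)**2 = -21*0*9 = 0*9 = 0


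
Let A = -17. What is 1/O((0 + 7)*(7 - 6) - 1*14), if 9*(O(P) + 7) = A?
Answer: -9/80 ≈ -0.11250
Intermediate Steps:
O(P) = -80/9 (O(P) = -7 + (1/9)*(-17) = -7 - 17/9 = -80/9)
1/O((0 + 7)*(7 - 6) - 1*14) = 1/(-80/9) = -9/80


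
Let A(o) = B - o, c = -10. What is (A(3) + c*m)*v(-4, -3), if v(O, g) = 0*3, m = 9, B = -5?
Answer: 0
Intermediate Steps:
v(O, g) = 0
A(o) = -5 - o
(A(3) + c*m)*v(-4, -3) = ((-5 - 1*3) - 10*9)*0 = ((-5 - 3) - 90)*0 = (-8 - 90)*0 = -98*0 = 0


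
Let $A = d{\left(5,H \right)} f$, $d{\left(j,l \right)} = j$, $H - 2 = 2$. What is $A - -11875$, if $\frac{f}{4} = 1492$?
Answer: $41715$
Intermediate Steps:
$H = 4$ ($H = 2 + 2 = 4$)
$f = 5968$ ($f = 4 \cdot 1492 = 5968$)
$A = 29840$ ($A = 5 \cdot 5968 = 29840$)
$A - -11875 = 29840 - -11875 = 29840 + 11875 = 41715$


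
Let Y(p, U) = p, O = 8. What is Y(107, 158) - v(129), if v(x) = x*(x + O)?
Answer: -17566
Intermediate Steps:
v(x) = x*(8 + x) (v(x) = x*(x + 8) = x*(8 + x))
Y(107, 158) - v(129) = 107 - 129*(8 + 129) = 107 - 129*137 = 107 - 1*17673 = 107 - 17673 = -17566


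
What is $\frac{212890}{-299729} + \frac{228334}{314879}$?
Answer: $\frac{1403731176}{94378367791} \approx 0.014873$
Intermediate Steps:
$\frac{212890}{-299729} + \frac{228334}{314879} = 212890 \left(- \frac{1}{299729}\right) + 228334 \cdot \frac{1}{314879} = - \frac{212890}{299729} + \frac{228334}{314879} = \frac{1403731176}{94378367791}$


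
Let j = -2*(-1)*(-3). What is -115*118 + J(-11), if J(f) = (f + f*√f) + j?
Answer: -13587 - 11*I*√11 ≈ -13587.0 - 36.483*I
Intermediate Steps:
j = -6 (j = 2*(-3) = -6)
J(f) = -6 + f + f^(3/2) (J(f) = (f + f*√f) - 6 = (f + f^(3/2)) - 6 = -6 + f + f^(3/2))
-115*118 + J(-11) = -115*118 + (-6 - 11 + (-11)^(3/2)) = -13570 + (-6 - 11 - 11*I*√11) = -13570 + (-17 - 11*I*√11) = -13587 - 11*I*√11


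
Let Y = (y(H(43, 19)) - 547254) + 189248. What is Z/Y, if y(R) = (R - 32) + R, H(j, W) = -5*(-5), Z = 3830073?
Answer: -3830073/357988 ≈ -10.699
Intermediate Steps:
H(j, W) = 25
y(R) = -32 + 2*R (y(R) = (-32 + R) + R = -32 + 2*R)
Y = -357988 (Y = ((-32 + 2*25) - 547254) + 189248 = ((-32 + 50) - 547254) + 189248 = (18 - 547254) + 189248 = -547236 + 189248 = -357988)
Z/Y = 3830073/(-357988) = 3830073*(-1/357988) = -3830073/357988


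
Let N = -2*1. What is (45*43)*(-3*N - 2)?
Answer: 7740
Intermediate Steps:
N = -2
(45*43)*(-3*N - 2) = (45*43)*(-3*(-2) - 2) = 1935*(6 - 2) = 1935*4 = 7740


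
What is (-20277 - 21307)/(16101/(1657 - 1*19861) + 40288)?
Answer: -252331712/244462217 ≈ -1.0322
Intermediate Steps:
(-20277 - 21307)/(16101/(1657 - 1*19861) + 40288) = -41584/(16101/(1657 - 19861) + 40288) = -41584/(16101/(-18204) + 40288) = -41584/(16101*(-1/18204) + 40288) = -41584/(-5367/6068 + 40288) = -41584/244462217/6068 = -41584*6068/244462217 = -252331712/244462217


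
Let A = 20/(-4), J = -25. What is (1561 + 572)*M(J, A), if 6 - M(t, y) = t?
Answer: 66123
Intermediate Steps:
A = -5 (A = 20*(-¼) = -5)
M(t, y) = 6 - t
(1561 + 572)*M(J, A) = (1561 + 572)*(6 - 1*(-25)) = 2133*(6 + 25) = 2133*31 = 66123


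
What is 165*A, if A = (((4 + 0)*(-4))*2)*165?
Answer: -871200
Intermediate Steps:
A = -5280 (A = ((4*(-4))*2)*165 = -16*2*165 = -32*165 = -5280)
165*A = 165*(-5280) = -871200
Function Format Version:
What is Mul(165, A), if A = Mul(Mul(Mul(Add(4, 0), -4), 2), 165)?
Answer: -871200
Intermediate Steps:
A = -5280 (A = Mul(Mul(Mul(4, -4), 2), 165) = Mul(Mul(-16, 2), 165) = Mul(-32, 165) = -5280)
Mul(165, A) = Mul(165, -5280) = -871200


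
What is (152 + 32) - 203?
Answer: -19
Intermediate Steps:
(152 + 32) - 203 = 184 - 203 = -19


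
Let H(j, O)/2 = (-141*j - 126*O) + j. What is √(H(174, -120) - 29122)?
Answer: I*√47602 ≈ 218.18*I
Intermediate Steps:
H(j, O) = -280*j - 252*O (H(j, O) = 2*((-141*j - 126*O) + j) = 2*(-140*j - 126*O) = -280*j - 252*O)
√(H(174, -120) - 29122) = √((-280*174 - 252*(-120)) - 29122) = √((-48720 + 30240) - 29122) = √(-18480 - 29122) = √(-47602) = I*√47602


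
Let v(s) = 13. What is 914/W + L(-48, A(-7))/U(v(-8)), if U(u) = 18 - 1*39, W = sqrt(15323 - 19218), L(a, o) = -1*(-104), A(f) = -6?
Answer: -104/21 - 914*I*sqrt(3895)/3895 ≈ -4.9524 - 14.645*I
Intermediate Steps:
L(a, o) = 104
W = I*sqrt(3895) (W = sqrt(-3895) = I*sqrt(3895) ≈ 62.41*I)
U(u) = -21 (U(u) = 18 - 39 = -21)
914/W + L(-48, A(-7))/U(v(-8)) = 914/((I*sqrt(3895))) + 104/(-21) = 914*(-I*sqrt(3895)/3895) + 104*(-1/21) = -914*I*sqrt(3895)/3895 - 104/21 = -104/21 - 914*I*sqrt(3895)/3895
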